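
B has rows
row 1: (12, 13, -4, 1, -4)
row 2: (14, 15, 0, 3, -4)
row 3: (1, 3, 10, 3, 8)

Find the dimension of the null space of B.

Row reduce to echelon form.
R2 ← R2 − (7/6)·R1: [0, -1/6, 14/3, 11/6, 2/3]
R3 ← R3 − (1/12)·R1: [0, 23/12, 31/3, 35/12, 25/3]
R3 ← R3 + (23/2)·R2: [0, 0, 64, 24, 16]
3 nonzero rows, so rank(B) = 3.
B has 5 columns; by rank–nullity, nullity = 5 − 3 = 2.

2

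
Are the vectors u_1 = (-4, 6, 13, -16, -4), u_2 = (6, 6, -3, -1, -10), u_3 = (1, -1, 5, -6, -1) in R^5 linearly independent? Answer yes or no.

Form the matrix with these vectors as rows and row reduce.
R2 ← R2 + (3/2)·R1: [0, 15, 33/2, -25, -16]
R3 ← R3 + (1/4)·R1: [0, 1/2, 33/4, -10, -2]
R3 ← R3 − (1/30)·R2: [0, 0, 77/10, -55/6, -22/15]
3 nonzero rows, so the 3 vectors span a space of dimension 3.
Since 3 = 3, the vectors are linearly independent.

yes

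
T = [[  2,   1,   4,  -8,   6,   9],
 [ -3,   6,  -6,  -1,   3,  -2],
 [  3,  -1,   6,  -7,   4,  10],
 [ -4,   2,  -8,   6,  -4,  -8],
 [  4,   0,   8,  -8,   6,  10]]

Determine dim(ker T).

Row reduce to echelon form.
R2 ← R2 + (3/2)·R1: [0, 15/2, 0, -13, 12, 23/2]
R3 ← R3 − (3/2)·R1: [0, -5/2, 0, 5, -5, -7/2]
R4 ← R4 + (2)·R1: [0, 4, 0, -10, 8, 10]
R5 ← R5 − (2)·R1: [0, -2, 0, 8, -6, -8]
R3 ← R3 + (1/3)·R2: [0, 0, 0, 2/3, -1, 1/3]
R4 ← R4 − (8/15)·R2: [0, 0, 0, -46/15, 8/5, 58/15]
R5 ← R5 + (4/15)·R2: [0, 0, 0, 68/15, -14/5, -74/15]
R4 ← R4 + (23/5)·R3: [0, 0, 0, 0, -3, 27/5]
R5 ← R5 − (34/5)·R3: [0, 0, 0, 0, 4, -36/5]
R5 ← R5 + (4/3)·R4: [0, 0, 0, 0, 0, 0]
4 nonzero rows, so rank(T) = 4.
T has 6 columns; by rank–nullity, nullity = 6 − 4 = 2.

2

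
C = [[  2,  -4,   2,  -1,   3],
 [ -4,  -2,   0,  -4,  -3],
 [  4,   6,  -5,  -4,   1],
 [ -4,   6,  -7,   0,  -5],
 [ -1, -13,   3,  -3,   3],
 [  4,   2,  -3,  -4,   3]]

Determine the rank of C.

5

Row reduce to echelon form.
R2 ← R2 + (2)·R1: [0, -10, 4, -6, 3]
R3 ← R3 − (2)·R1: [0, 14, -9, -2, -5]
R4 ← R4 + (2)·R1: [0, -2, -3, -2, 1]
R5 ← R5 + (1/2)·R1: [0, -15, 4, -7/2, 9/2]
R6 ← R6 − (2)·R1: [0, 10, -7, -2, -3]
R3 ← R3 + (7/5)·R2: [0, 0, -17/5, -52/5, -4/5]
R4 ← R4 − (1/5)·R2: [0, 0, -19/5, -4/5, 2/5]
R5 ← R5 − (3/2)·R2: [0, 0, -2, 11/2, 0]
R6 ← R6 + R2: [0, 0, -3, -8, 0]
R4 ← R4 − (19/17)·R3: [0, 0, 0, 184/17, 22/17]
R5 ← R5 − (10/17)·R3: [0, 0, 0, 395/34, 8/17]
R6 ← R6 − (15/17)·R3: [0, 0, 0, 20/17, 12/17]
R5 ← R5 − (395/368)·R4: [0, 0, 0, 0, -169/184]
R6 ← R6 − (5/46)·R4: [0, 0, 0, 0, 13/23]
R6 ← R6 + (8/13)·R5: [0, 0, 0, 0, 0]
Echelon form has 5 nonzero rows, so rank(C) = 5.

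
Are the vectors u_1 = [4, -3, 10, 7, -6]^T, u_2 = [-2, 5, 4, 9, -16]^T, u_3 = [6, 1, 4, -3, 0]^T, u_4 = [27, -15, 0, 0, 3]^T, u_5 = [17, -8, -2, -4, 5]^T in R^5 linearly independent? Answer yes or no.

no

Form the matrix with these vectors as rows and row reduce.
R2 ← R2 + (1/2)·R1: [0, 7/2, 9, 25/2, -19]
R3 ← R3 − (3/2)·R1: [0, 11/2, -11, -27/2, 9]
R4 ← R4 − (27/4)·R1: [0, 21/4, -135/2, -189/4, 87/2]
R5 ← R5 − (17/4)·R1: [0, 19/4, -89/2, -135/4, 61/2]
R3 ← R3 − (11/7)·R2: [0, 0, -176/7, -232/7, 272/7]
R4 ← R4 − (3/2)·R2: [0, 0, -81, -66, 72]
R5 ← R5 − (19/14)·R2: [0, 0, -397/7, -355/7, 394/7]
R4 ← R4 − (567/176)·R3: [0, 0, 0, 897/22, -585/11]
R5 ← R5 − (397/176)·R3: [0, 0, 0, 529/22, -345/11]
R5 ← R5 − (23/39)·R4: [0, 0, 0, 0, 0]
4 nonzero rows, so the 5 vectors span a space of dimension 4.
Since 4 < 5, the vectors are linearly dependent.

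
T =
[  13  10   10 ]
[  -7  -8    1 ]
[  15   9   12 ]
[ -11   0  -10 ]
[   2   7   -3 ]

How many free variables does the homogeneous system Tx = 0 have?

Row reduce to echelon form.
R2 ← R2 + (7/13)·R1: [0, -34/13, 83/13]
R3 ← R3 − (15/13)·R1: [0, -33/13, 6/13]
R4 ← R4 + (11/13)·R1: [0, 110/13, -20/13]
R5 ← R5 − (2/13)·R1: [0, 71/13, -59/13]
R3 ← R3 − (33/34)·R2: [0, 0, -195/34]
R4 ← R4 + (55/17)·R2: [0, 0, 325/17]
R5 ← R5 + (71/34)·R2: [0, 0, 299/34]
R4 ← R4 + (10/3)·R3: [0, 0, 0]
R5 ← R5 + (23/15)·R3: [0, 0, 0]
3 nonzero rows, so rank(T) = 3.
T has 3 columns; by rank–nullity, nullity = 3 − 3 = 0.

0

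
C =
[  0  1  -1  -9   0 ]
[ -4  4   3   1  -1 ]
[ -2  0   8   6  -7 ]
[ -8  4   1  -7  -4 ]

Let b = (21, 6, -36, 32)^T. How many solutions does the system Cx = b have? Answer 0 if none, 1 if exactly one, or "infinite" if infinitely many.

infinite

Row reduce the augmented matrix [C | b].
Swap R1 ↔ R2
R3 ← R3 − (1/2)·R1: [0, -2, 13/2, 11/2, -13/2, -39]
R4 ← R4 − (2)·R1: [0, -4, -5, -9, -2, 20]
R3 ← R3 + (2)·R2: [0, 0, 9/2, -25/2, -13/2, 3]
R4 ← R4 + (4)·R2: [0, 0, -9, -45, -2, 104]
R4 ← R4 + (2)·R3: [0, 0, 0, -70, -15, 110]
The echelon form has 4 nonzero rows, and every pivot lies in the first 5 columns, so rank(C) = rank([C|b]) = 4.
The system is consistent.
rank = 4 < 5 unknowns, so there are infinitely many solutions.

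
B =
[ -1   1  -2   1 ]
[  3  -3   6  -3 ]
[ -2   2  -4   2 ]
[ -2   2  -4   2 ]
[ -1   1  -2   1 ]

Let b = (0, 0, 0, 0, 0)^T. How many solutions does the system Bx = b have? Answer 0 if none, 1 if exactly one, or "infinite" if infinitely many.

Row reduce the augmented matrix [B | b].
R2 ← R2 + (3)·R1: [0, 0, 0, 0, 0]
R3 ← R3 − (2)·R1: [0, 0, 0, 0, 0]
R4 ← R4 − (2)·R1: [0, 0, 0, 0, 0]
R5 ← R5 − R1: [0, 0, 0, 0, 0]
The echelon form has 1 nonzero rows, and every pivot lies in the first 4 columns, so rank(B) = rank([B|b]) = 1.
The system is consistent.
rank = 1 < 4 unknowns, so there are infinitely many solutions.

infinite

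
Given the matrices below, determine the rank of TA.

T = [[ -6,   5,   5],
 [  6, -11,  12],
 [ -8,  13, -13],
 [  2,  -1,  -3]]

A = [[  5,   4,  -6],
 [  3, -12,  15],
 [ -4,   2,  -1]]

3

First compute TA:
[[-35, -74, 106],
 [-51, 180, -213],
 [ 51, -214, 256],
 [ 19,  14, -24]]
Now row reduce the product.
R2 ← R2 − (51/35)·R1: [0, 10074/35, -12861/35]
R3 ← R3 + (51/35)·R1: [0, -11264/35, 14366/35]
R4 ← R4 + (19/35)·R1: [0, -916/35, 1174/35]
R3 ← R3 + (5632/5037)·R2: [0, 0, -682/1679]
R4 ← R4 + (458/5037)·R2: [0, 0, 220/1679]
R4 ← R4 + (10/31)·R3: [0, 0, 0]
3 nonzero rows, so rank(TA) = 3.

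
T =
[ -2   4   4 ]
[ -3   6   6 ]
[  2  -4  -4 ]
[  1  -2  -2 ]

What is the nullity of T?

2

Row reduce to echelon form.
R2 ← R2 − (3/2)·R1: [0, 0, 0]
R3 ← R3 + R1: [0, 0, 0]
R4 ← R4 + (1/2)·R1: [0, 0, 0]
1 nonzero row, so rank(T) = 1.
T has 3 columns; by rank–nullity, nullity = 3 − 1 = 2.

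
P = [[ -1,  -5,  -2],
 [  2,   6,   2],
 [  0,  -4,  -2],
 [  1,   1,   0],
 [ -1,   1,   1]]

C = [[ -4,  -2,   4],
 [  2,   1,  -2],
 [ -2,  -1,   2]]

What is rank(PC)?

1

First compute PC:
[[ -2,  -1,   2],
 [  0,   0,   0],
 [ -4,  -2,   4],
 [ -2,  -1,   2],
 [  4,   2,  -4]]
Now row reduce the product.
R3 ← R3 − (2)·R1: [0, 0, 0]
R4 ← R4 − R1: [0, 0, 0]
R5 ← R5 + (2)·R1: [0, 0, 0]
1 nonzero row, so rank(PC) = 1.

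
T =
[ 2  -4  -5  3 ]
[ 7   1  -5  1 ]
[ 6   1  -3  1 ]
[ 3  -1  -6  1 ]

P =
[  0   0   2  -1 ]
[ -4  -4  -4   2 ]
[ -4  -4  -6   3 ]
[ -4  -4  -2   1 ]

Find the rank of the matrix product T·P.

First compute TP:
[[ 24,  24,  44, -22],
 [ 12,  12,  38, -19],
 [  4,   4,  24, -12],
 [ 24,  24,  44, -22]]
Now row reduce the product.
R2 ← R2 − (1/2)·R1: [0, 0, 16, -8]
R3 ← R3 − (1/6)·R1: [0, 0, 50/3, -25/3]
R4 ← R4 − R1: [0, 0, 0, 0]
R3 ← R3 − (25/24)·R2: [0, 0, 0, 0]
2 nonzero rows, so rank(TP) = 2.

2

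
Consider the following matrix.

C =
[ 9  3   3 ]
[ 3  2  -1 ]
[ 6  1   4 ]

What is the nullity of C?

1

Row reduce to echelon form.
R2 ← R2 − (1/3)·R1: [0, 1, -2]
R3 ← R3 − (2/3)·R1: [0, -1, 2]
R3 ← R3 + R2: [0, 0, 0]
2 nonzero rows, so rank(C) = 2.
C has 3 columns; by rank–nullity, nullity = 3 − 2 = 1.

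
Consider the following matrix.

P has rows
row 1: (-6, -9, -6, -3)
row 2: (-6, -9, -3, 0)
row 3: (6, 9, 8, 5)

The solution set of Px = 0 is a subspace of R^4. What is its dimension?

Row reduce to echelon form.
R2 ← R2 − R1: [0, 0, 3, 3]
R3 ← R3 + R1: [0, 0, 2, 2]
R3 ← R3 − (2/3)·R2: [0, 0, 0, 0]
2 nonzero rows, so rank(P) = 2.
P has 4 columns; by rank–nullity, nullity = 4 − 2 = 2.

2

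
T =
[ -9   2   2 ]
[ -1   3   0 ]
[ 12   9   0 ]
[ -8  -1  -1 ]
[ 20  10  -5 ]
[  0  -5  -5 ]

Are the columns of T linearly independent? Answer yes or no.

Row reduce T to echelon form.
R2 ← R2 − (1/9)·R1: [0, 25/9, -2/9]
R3 ← R3 + (4/3)·R1: [0, 35/3, 8/3]
R4 ← R4 − (8/9)·R1: [0, -25/9, -25/9]
R5 ← R5 + (20/9)·R1: [0, 130/9, -5/9]
R3 ← R3 − (21/5)·R2: [0, 0, 18/5]
R4 ← R4 + R2: [0, 0, -3]
R5 ← R5 − (26/5)·R2: [0, 0, 3/5]
R6 ← R6 + (9/5)·R2: [0, 0, -27/5]
R4 ← R4 + (5/6)·R3: [0, 0, 0]
R5 ← R5 − (1/6)·R3: [0, 0, 0]
R6 ← R6 + (3/2)·R3: [0, 0, 0]
3 pivots among 3 columns.
Every column is a pivot column, so the columns are linearly independent.

yes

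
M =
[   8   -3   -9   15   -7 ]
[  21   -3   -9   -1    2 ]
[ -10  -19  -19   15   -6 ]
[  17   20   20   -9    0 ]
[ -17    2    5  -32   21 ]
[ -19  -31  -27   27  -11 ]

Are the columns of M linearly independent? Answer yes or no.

Row reduce M to echelon form.
R2 ← R2 − (21/8)·R1: [0, 39/8, 117/8, -323/8, 163/8]
R3 ← R3 + (5/4)·R1: [0, -91/4, -121/4, 135/4, -59/4]
R4 ← R4 − (17/8)·R1: [0, 211/8, 313/8, -327/8, 119/8]
R5 ← R5 + (17/8)·R1: [0, -35/8, -113/8, -1/8, 49/8]
R6 ← R6 + (19/8)·R1: [0, -305/8, -387/8, 501/8, -221/8]
R3 ← R3 + (14/3)·R2: [0, 0, 38, -464/3, 241/3]
R4 ← R4 − (211/39)·R2: [0, 0, -40, 6925/39, -3719/39]
R5 ← R5 + (35/39)·R2: [0, 0, -1, -1418/39, 952/39]
R6 ← R6 + (305/39)·R2: [0, 0, 66, -9872/39, 5137/39]
R4 ← R4 + (20/19)·R3: [0, 0, 0, 3645/247, -2667/247]
R5 ← R5 + (1/38)·R3: [0, 0, 0, -9986/247, 13103/494]
R6 ← R6 − (33/19)·R3: [0, 0, 0, 11488/741, -5786/741]
R5 ← R5 + (9986/3645)·R4: [0, 0, 0, 0, -7429/2430]
R6 ← R6 − (11488/10935)·R4: [0, 0, 0, 0, 12886/3645]
R6 ← R6 + (1516/1311)·R5: [0, 0, 0, 0, 0]
5 pivots among 5 columns.
Every column is a pivot column, so the columns are linearly independent.

yes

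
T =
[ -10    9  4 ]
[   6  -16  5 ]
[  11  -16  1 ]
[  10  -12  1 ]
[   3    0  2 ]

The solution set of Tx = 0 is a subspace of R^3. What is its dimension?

0

Row reduce to echelon form.
R2 ← R2 + (3/5)·R1: [0, -53/5, 37/5]
R3 ← R3 + (11/10)·R1: [0, -61/10, 27/5]
R4 ← R4 + R1: [0, -3, 5]
R5 ← R5 + (3/10)·R1: [0, 27/10, 16/5]
R3 ← R3 − (61/106)·R2: [0, 0, 121/106]
R4 ← R4 − (15/53)·R2: [0, 0, 154/53]
R5 ← R5 + (27/106)·R2: [0, 0, 539/106]
R4 ← R4 − (28/11)·R3: [0, 0, 0]
R5 ← R5 − (49/11)·R3: [0, 0, 0]
3 nonzero rows, so rank(T) = 3.
T has 3 columns; by rank–nullity, nullity = 3 − 3 = 0.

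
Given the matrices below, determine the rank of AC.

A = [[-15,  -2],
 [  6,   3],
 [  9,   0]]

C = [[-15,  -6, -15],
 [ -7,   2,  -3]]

2

First compute AC:
[[239,  86, 231],
 [-111, -30, -99],
 [-135, -54, -135]]
Now row reduce the product.
R2 ← R2 + (111/239)·R1: [0, 2376/239, 1980/239]
R3 ← R3 + (135/239)·R1: [0, -1296/239, -1080/239]
R3 ← R3 + (6/11)·R2: [0, 0, 0]
2 nonzero rows, so rank(AC) = 2.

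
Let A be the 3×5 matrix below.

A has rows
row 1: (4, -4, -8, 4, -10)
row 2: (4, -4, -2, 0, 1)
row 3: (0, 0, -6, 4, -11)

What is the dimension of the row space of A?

2

Row reduce to echelon form.
R2 ← R2 − R1: [0, 0, 6, -4, 11]
R3 ← R3 + R2: [0, 0, 0, 0, 0]
Echelon form has 2 nonzero rows, so rank(A) = 2.
The row space has dimension equal to the rank: 2.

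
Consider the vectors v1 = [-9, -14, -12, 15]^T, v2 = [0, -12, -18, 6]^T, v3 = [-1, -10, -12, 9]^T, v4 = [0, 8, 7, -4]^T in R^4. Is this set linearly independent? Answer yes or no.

yes

Form the matrix with these vectors as rows and row reduce.
R3 ← R3 − (1/9)·R1: [0, -76/9, -32/3, 22/3]
R3 ← R3 − (19/27)·R2: [0, 0, 2, 28/9]
R4 ← R4 + (2/3)·R2: [0, 0, -5, 0]
R4 ← R4 + (5/2)·R3: [0, 0, 0, 70/9]
4 nonzero rows, so the 4 vectors span a space of dimension 4.
Since 4 = 4, the vectors are linearly independent.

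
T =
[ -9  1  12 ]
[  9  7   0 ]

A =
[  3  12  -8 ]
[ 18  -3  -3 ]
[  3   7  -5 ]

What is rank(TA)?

2

First compute TA:
[[ 27, -27,   9],
 [153,  87, -93]]
Now row reduce the product.
R2 ← R2 − (17/3)·R1: [0, 240, -144]
2 nonzero rows, so rank(TA) = 2.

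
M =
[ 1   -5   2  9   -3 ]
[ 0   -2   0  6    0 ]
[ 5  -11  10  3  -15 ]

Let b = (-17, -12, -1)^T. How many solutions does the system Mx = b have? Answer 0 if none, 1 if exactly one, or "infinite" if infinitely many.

infinite

Row reduce the augmented matrix [M | b].
R3 ← R3 − (5)·R1: [0, 14, 0, -42, 0, 84]
R3 ← R3 + (7)·R2: [0, 0, 0, 0, 0, 0]
The echelon form has 2 nonzero rows, and every pivot lies in the first 5 columns, so rank(M) = rank([M|b]) = 2.
The system is consistent.
rank = 2 < 5 unknowns, so there are infinitely many solutions.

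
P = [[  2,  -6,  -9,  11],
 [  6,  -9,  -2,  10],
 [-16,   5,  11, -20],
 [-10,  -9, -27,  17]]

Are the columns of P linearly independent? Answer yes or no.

yes

Row reduce P to echelon form.
R2 ← R2 − (3)·R1: [0, 9, 25, -23]
R3 ← R3 + (8)·R1: [0, -43, -61, 68]
R4 ← R4 + (5)·R1: [0, -39, -72, 72]
R3 ← R3 + (43/9)·R2: [0, 0, 526/9, -377/9]
R4 ← R4 + (13/3)·R2: [0, 0, 109/3, -83/3]
R4 ← R4 − (327/526)·R3: [0, 0, 0, -855/526]
4 pivots among 4 columns.
Every column is a pivot column, so the columns are linearly independent.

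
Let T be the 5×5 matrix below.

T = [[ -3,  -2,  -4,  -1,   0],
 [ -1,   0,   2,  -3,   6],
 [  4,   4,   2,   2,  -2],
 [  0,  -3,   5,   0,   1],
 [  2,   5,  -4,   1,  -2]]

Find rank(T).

Row reduce to echelon form.
R2 ← R2 − (1/3)·R1: [0, 2/3, 10/3, -8/3, 6]
R3 ← R3 + (4/3)·R1: [0, 4/3, -10/3, 2/3, -2]
R5 ← R5 + (2/3)·R1: [0, 11/3, -20/3, 1/3, -2]
R3 ← R3 − (2)·R2: [0, 0, -10, 6, -14]
R4 ← R4 + (9/2)·R2: [0, 0, 20, -12, 28]
R5 ← R5 − (11/2)·R2: [0, 0, -25, 15, -35]
R4 ← R4 + (2)·R3: [0, 0, 0, 0, 0]
R5 ← R5 − (5/2)·R3: [0, 0, 0, 0, 0]
Echelon form has 3 nonzero rows, so rank(T) = 3.

3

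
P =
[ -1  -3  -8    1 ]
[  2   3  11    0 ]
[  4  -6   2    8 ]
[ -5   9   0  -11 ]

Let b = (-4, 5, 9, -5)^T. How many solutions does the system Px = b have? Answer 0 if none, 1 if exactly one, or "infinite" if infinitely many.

Row reduce the augmented matrix [P | b].
R2 ← R2 + (2)·R1: [0, -3, -5, 2, -3]
R3 ← R3 + (4)·R1: [0, -18, -30, 12, -7]
R4 ← R4 − (5)·R1: [0, 24, 40, -16, 15]
R3 ← R3 − (6)·R2: [0, 0, 0, 0, 11]
R4 ← R4 + (8)·R2: [0, 0, 0, 0, -9]
R4 ← R4 + (9/11)·R3: [0, 0, 0, 0, 0]
The echelon form has 3 nonzero rows; the last pivot sits in the augmented column, so rank(P) = 2 but rank([P|b]) = 3.
Since the ranks differ, the system is inconsistent.
It has no solutions.

0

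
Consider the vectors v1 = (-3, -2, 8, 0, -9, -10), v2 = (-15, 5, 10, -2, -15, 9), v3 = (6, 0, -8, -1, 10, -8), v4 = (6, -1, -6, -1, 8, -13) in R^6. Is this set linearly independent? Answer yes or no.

no

Form the matrix with these vectors as rows and row reduce.
R2 ← R2 − (5)·R1: [0, 15, -30, -2, 30, 59]
R3 ← R3 + (2)·R1: [0, -4, 8, -1, -8, -28]
R4 ← R4 + (2)·R1: [0, -5, 10, -1, -10, -33]
R3 ← R3 + (4/15)·R2: [0, 0, 0, -23/15, 0, -184/15]
R4 ← R4 + (1/3)·R2: [0, 0, 0, -5/3, 0, -40/3]
R4 ← R4 − (25/23)·R3: [0, 0, 0, 0, 0, 0]
3 nonzero rows, so the 4 vectors span a space of dimension 3.
Since 3 < 4, the vectors are linearly dependent.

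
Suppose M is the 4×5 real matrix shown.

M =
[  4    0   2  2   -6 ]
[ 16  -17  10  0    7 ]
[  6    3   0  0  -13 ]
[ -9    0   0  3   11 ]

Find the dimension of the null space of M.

Row reduce to echelon form.
R2 ← R2 − (4)·R1: [0, -17, 2, -8, 31]
R3 ← R3 − (3/2)·R1: [0, 3, -3, -3, -4]
R4 ← R4 + (9/4)·R1: [0, 0, 9/2, 15/2, -5/2]
R3 ← R3 + (3/17)·R2: [0, 0, -45/17, -75/17, 25/17]
R4 ← R4 + (17/10)·R3: [0, 0, 0, 0, 0]
3 nonzero rows, so rank(M) = 3.
M has 5 columns; by rank–nullity, nullity = 5 − 3 = 2.

2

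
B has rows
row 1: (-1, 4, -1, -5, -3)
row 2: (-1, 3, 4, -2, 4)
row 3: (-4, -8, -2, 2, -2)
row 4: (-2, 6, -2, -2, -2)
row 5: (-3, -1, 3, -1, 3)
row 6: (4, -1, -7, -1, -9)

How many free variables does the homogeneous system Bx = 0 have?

Row reduce to echelon form.
R2 ← R2 − R1: [0, -1, 5, 3, 7]
R3 ← R3 − (4)·R1: [0, -24, 2, 22, 10]
R4 ← R4 − (2)·R1: [0, -2, 0, 8, 4]
R5 ← R5 − (3)·R1: [0, -13, 6, 14, 12]
R6 ← R6 + (4)·R1: [0, 15, -11, -21, -21]
R3 ← R3 − (24)·R2: [0, 0, -118, -50, -158]
R4 ← R4 − (2)·R2: [0, 0, -10, 2, -10]
R5 ← R5 − (13)·R2: [0, 0, -59, -25, -79]
R6 ← R6 + (15)·R2: [0, 0, 64, 24, 84]
R4 ← R4 − (5/59)·R3: [0, 0, 0, 368/59, 200/59]
R5 ← R5 − (1/2)·R3: [0, 0, 0, 0, 0]
R6 ← R6 + (32/59)·R3: [0, 0, 0, -184/59, -100/59]
R6 ← R6 + (1/2)·R4: [0, 0, 0, 0, 0]
4 nonzero rows, so rank(B) = 4.
B has 5 columns; by rank–nullity, nullity = 5 − 4 = 1.

1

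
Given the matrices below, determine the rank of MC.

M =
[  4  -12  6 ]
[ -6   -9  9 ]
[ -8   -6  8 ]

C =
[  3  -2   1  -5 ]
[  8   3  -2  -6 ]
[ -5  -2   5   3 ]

First compute MC:
[[-114, -56,  58,  70],
 [-135, -33,  57, 111],
 [-112, -18,  44, 100]]
Now row reduce the product.
R2 ← R2 − (45/38)·R1: [0, 633/19, -222/19, 534/19]
R3 ← R3 − (56/57)·R1: [0, 2110/57, -740/57, 1780/57]
R3 ← R3 − (10/9)·R2: [0, 0, 0, 0]
2 nonzero rows, so rank(MC) = 2.

2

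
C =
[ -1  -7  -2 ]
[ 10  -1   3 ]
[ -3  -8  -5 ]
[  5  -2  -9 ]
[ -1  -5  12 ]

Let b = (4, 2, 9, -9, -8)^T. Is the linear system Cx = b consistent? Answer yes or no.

Row reduce the augmented matrix [C | b].
R2 ← R2 + (10)·R1: [0, -71, -17, 42]
R3 ← R3 − (3)·R1: [0, 13, 1, -3]
R4 ← R4 + (5)·R1: [0, -37, -19, 11]
R5 ← R5 − R1: [0, 2, 14, -12]
R3 ← R3 + (13/71)·R2: [0, 0, -150/71, 333/71]
R4 ← R4 − (37/71)·R2: [0, 0, -720/71, -773/71]
R5 ← R5 + (2/71)·R2: [0, 0, 960/71, -768/71]
R4 ← R4 − (24/5)·R3: [0, 0, 0, -167/5]
R5 ← R5 + (32/5)·R3: [0, 0, 0, 96/5]
R5 ← R5 + (96/167)·R4: [0, 0, 0, 0]
The echelon form has 4 nonzero rows; the last pivot sits in the augmented column, so rank(C) = 3 but rank([C|b]) = 4.
Since the ranks differ, the system is inconsistent.

no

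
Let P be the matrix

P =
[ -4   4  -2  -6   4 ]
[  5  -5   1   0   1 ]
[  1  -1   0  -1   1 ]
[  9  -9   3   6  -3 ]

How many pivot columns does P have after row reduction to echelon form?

2

Row reduce to echelon form.
R2 ← R2 + (5/4)·R1: [0, 0, -3/2, -15/2, 6]
R3 ← R3 + (1/4)·R1: [0, 0, -1/2, -5/2, 2]
R4 ← R4 + (9/4)·R1: [0, 0, -3/2, -15/2, 6]
R3 ← R3 − (1/3)·R2: [0, 0, 0, 0, 0]
R4 ← R4 − R2: [0, 0, 0, 0, 0]
Echelon form has 2 nonzero rows, so rank(P) = 2.
Each nonzero row contributes one pivot column: 2 pivot columns.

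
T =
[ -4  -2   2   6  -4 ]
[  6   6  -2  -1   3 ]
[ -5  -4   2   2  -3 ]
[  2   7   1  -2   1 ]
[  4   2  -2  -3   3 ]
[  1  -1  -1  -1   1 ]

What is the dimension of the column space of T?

3

Row reduce to echelon form.
R2 ← R2 + (3/2)·R1: [0, 3, 1, 8, -3]
R3 ← R3 − (5/4)·R1: [0, -3/2, -1/2, -11/2, 2]
R4 ← R4 + (1/2)·R1: [0, 6, 2, 1, -1]
R5 ← R5 + R1: [0, 0, 0, 3, -1]
R6 ← R6 + (1/4)·R1: [0, -3/2, -1/2, 1/2, 0]
R3 ← R3 + (1/2)·R2: [0, 0, 0, -3/2, 1/2]
R4 ← R4 − (2)·R2: [0, 0, 0, -15, 5]
R6 ← R6 + (1/2)·R2: [0, 0, 0, 9/2, -3/2]
R4 ← R4 − (10)·R3: [0, 0, 0, 0, 0]
R5 ← R5 + (2)·R3: [0, 0, 0, 0, 0]
R6 ← R6 + (3)·R3: [0, 0, 0, 0, 0]
Echelon form has 3 nonzero rows, so rank(T) = 3.
The column space has dimension equal to the rank: 3.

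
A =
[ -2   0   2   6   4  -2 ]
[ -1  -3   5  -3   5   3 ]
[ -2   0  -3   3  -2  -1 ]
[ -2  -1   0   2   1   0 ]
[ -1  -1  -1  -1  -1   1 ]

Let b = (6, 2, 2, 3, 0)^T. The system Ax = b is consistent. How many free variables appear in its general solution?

3

Row reduce the augmented matrix [A | b].
R2 ← R2 − (1/2)·R1: [0, -3, 4, -6, 3, 4, -1]
R3 ← R3 − R1: [0, 0, -5, -3, -6, 1, -4]
R4 ← R4 − R1: [0, -1, -2, -4, -3, 2, -3]
R5 ← R5 − (1/2)·R1: [0, -1, -2, -4, -3, 2, -3]
R4 ← R4 − (1/3)·R2: [0, 0, -10/3, -2, -4, 2/3, -8/3]
R5 ← R5 − (1/3)·R2: [0, 0, -10/3, -2, -4, 2/3, -8/3]
R4 ← R4 − (2/3)·R3: [0, 0, 0, 0, 0, 0, 0]
R5 ← R5 − (2/3)·R3: [0, 0, 0, 0, 0, 0, 0]
The echelon form has 3 nonzero rows, and every pivot lies in the first 6 columns, so rank(A) = rank([A|b]) = 3.
The system is consistent.
Free variables = (unknowns) − (rank) = 6 − 3 = 3.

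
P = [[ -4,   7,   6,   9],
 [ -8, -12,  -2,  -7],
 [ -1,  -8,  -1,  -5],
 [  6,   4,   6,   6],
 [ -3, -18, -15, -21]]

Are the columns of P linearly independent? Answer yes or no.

Row reduce P to echelon form.
R2 ← R2 − (2)·R1: [0, -26, -14, -25]
R3 ← R3 − (1/4)·R1: [0, -39/4, -5/2, -29/4]
R4 ← R4 + (3/2)·R1: [0, 29/2, 15, 39/2]
R5 ← R5 − (3/4)·R1: [0, -93/4, -39/2, -111/4]
R3 ← R3 − (3/8)·R2: [0, 0, 11/4, 17/8]
R4 ← R4 + (29/52)·R2: [0, 0, 187/26, 289/52]
R5 ← R5 − (93/104)·R2: [0, 0, -363/52, -561/104]
R4 ← R4 − (34/13)·R3: [0, 0, 0, 0]
R5 ← R5 + (33/13)·R3: [0, 0, 0, 0]
3 pivots among 4 columns.
Only 3 < 4 pivot columns, so the columns are linearly dependent.

no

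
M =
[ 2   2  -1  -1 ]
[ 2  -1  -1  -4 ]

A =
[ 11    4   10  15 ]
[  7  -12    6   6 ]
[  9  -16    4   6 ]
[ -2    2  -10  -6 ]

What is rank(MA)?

First compute MA:
[[ 29,  -2,  38,  42],
 [ 14,  28,  50,  42]]
Now row reduce the product.
R2 ← R2 − (14/29)·R1: [0, 840/29, 918/29, 630/29]
2 nonzero rows, so rank(MA) = 2.

2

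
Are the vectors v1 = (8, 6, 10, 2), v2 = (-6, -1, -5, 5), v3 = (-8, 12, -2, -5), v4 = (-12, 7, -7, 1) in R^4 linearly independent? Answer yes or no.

no

Form the matrix with these vectors as rows and row reduce.
R2 ← R2 + (3/4)·R1: [0, 7/2, 5/2, 13/2]
R3 ← R3 + R1: [0, 18, 8, -3]
R4 ← R4 + (3/2)·R1: [0, 16, 8, 4]
R3 ← R3 − (36/7)·R2: [0, 0, -34/7, -255/7]
R4 ← R4 − (32/7)·R2: [0, 0, -24/7, -180/7]
R4 ← R4 − (12/17)·R3: [0, 0, 0, 0]
3 nonzero rows, so the 4 vectors span a space of dimension 3.
Since 3 < 4, the vectors are linearly dependent.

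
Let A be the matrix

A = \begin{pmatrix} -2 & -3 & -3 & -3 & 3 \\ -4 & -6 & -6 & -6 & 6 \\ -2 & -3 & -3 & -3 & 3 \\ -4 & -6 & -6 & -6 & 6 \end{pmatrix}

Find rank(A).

1

Row reduce to echelon form.
R2 ← R2 − (2)·R1: [0, 0, 0, 0, 0]
R3 ← R3 − R1: [0, 0, 0, 0, 0]
R4 ← R4 − (2)·R1: [0, 0, 0, 0, 0]
Echelon form has 1 nonzero row, so rank(A) = 1.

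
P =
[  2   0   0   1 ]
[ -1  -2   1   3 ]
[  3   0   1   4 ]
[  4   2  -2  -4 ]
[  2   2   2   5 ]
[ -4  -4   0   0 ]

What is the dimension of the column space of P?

3

Row reduce to echelon form.
R2 ← R2 + (1/2)·R1: [0, -2, 1, 7/2]
R3 ← R3 − (3/2)·R1: [0, 0, 1, 5/2]
R4 ← R4 − (2)·R1: [0, 2, -2, -6]
R5 ← R5 − R1: [0, 2, 2, 4]
R6 ← R6 + (2)·R1: [0, -4, 0, 2]
R4 ← R4 + R2: [0, 0, -1, -5/2]
R5 ← R5 + R2: [0, 0, 3, 15/2]
R6 ← R6 − (2)·R2: [0, 0, -2, -5]
R4 ← R4 + R3: [0, 0, 0, 0]
R5 ← R5 − (3)·R3: [0, 0, 0, 0]
R6 ← R6 + (2)·R3: [0, 0, 0, 0]
Echelon form has 3 nonzero rows, so rank(P) = 3.
The column space has dimension equal to the rank: 3.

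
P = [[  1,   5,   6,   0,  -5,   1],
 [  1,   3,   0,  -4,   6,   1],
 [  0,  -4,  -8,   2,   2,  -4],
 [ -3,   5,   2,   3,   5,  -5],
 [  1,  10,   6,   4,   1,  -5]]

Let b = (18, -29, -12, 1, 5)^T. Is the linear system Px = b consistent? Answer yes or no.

yes

Row reduce the augmented matrix [P | b].
R2 ← R2 − R1: [0, -2, -6, -4, 11, 0, -47]
R4 ← R4 + (3)·R1: [0, 20, 20, 3, -10, -2, 55]
R5 ← R5 − R1: [0, 5, 0, 4, 6, -6, -13]
R3 ← R3 − (2)·R2: [0, 0, 4, 10, -20, -4, 82]
R4 ← R4 + (10)·R2: [0, 0, -40, -37, 100, -2, -415]
R5 ← R5 + (5/2)·R2: [0, 0, -15, -6, 67/2, -6, -261/2]
R4 ← R4 + (10)·R3: [0, 0, 0, 63, -100, -42, 405]
R5 ← R5 + (15/4)·R3: [0, 0, 0, 63/2, -83/2, -21, 177]
R5 ← R5 − (1/2)·R4: [0, 0, 0, 0, 17/2, 0, -51/2]
The echelon form has 5 nonzero rows, and every pivot lies in the first 6 columns, so rank(P) = rank([P|b]) = 5.
The system is consistent.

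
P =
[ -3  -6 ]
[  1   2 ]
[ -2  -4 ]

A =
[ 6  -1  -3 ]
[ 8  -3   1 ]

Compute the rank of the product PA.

1

First compute PA:
[[-66,  21,   3],
 [ 22,  -7,  -1],
 [-44,  14,   2]]
Now row reduce the product.
R2 ← R2 + (1/3)·R1: [0, 0, 0]
R3 ← R3 − (2/3)·R1: [0, 0, 0]
1 nonzero row, so rank(PA) = 1.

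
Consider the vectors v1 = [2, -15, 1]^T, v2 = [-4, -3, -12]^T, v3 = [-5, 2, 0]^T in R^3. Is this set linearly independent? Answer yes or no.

Form the matrix with these vectors as rows and row reduce.
R2 ← R2 + (2)·R1: [0, -33, -10]
R3 ← R3 + (5/2)·R1: [0, -71/2, 5/2]
R3 ← R3 − (71/66)·R2: [0, 0, 875/66]
3 nonzero rows, so the 3 vectors span a space of dimension 3.
Since 3 = 3, the vectors are linearly independent.

yes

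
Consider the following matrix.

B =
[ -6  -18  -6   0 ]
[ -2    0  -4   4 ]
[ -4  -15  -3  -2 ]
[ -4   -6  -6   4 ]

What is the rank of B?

Row reduce to echelon form.
R2 ← R2 − (1/3)·R1: [0, 6, -2, 4]
R3 ← R3 − (2/3)·R1: [0, -3, 1, -2]
R4 ← R4 − (2/3)·R1: [0, 6, -2, 4]
R3 ← R3 + (1/2)·R2: [0, 0, 0, 0]
R4 ← R4 − R2: [0, 0, 0, 0]
Echelon form has 2 nonzero rows, so rank(B) = 2.

2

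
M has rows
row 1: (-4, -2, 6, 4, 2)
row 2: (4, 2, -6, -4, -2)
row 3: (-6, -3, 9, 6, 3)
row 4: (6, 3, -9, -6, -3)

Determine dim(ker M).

Row reduce to echelon form.
R2 ← R2 + R1: [0, 0, 0, 0, 0]
R3 ← R3 − (3/2)·R1: [0, 0, 0, 0, 0]
R4 ← R4 + (3/2)·R1: [0, 0, 0, 0, 0]
1 nonzero row, so rank(M) = 1.
M has 5 columns; by rank–nullity, nullity = 5 − 1 = 4.

4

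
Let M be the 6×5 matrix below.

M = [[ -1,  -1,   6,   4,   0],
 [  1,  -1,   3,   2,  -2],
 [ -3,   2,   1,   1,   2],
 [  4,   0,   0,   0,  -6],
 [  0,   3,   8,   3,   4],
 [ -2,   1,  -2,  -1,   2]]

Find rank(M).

Row reduce to echelon form.
R2 ← R2 + R1: [0, -2, 9, 6, -2]
R3 ← R3 − (3)·R1: [0, 5, -17, -11, 2]
R4 ← R4 + (4)·R1: [0, -4, 24, 16, -6]
R6 ← R6 − (2)·R1: [0, 3, -14, -9, 2]
R3 ← R3 + (5/2)·R2: [0, 0, 11/2, 4, -3]
R4 ← R4 − (2)·R2: [0, 0, 6, 4, -2]
R5 ← R5 + (3/2)·R2: [0, 0, 43/2, 12, 1]
R6 ← R6 + (3/2)·R2: [0, 0, -1/2, 0, -1]
R4 ← R4 − (12/11)·R3: [0, 0, 0, -4/11, 14/11]
R5 ← R5 − (43/11)·R3: [0, 0, 0, -40/11, 140/11]
R6 ← R6 + (1/11)·R3: [0, 0, 0, 4/11, -14/11]
R5 ← R5 − (10)·R4: [0, 0, 0, 0, 0]
R6 ← R6 + R4: [0, 0, 0, 0, 0]
Echelon form has 4 nonzero rows, so rank(M) = 4.

4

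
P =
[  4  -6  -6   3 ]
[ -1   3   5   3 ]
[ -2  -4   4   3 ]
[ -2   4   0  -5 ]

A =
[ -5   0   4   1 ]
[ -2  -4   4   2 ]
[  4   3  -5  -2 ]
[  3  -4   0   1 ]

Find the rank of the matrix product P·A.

2

First compute PA:
[[-23,  -6,  22,   7],
 [ 28,  -9, -17,  -2],
 [ 43,  16, -44, -15],
 [-13,   4,   8,   1]]
Now row reduce the product.
R2 ← R2 + (28/23)·R1: [0, -375/23, 225/23, 150/23]
R3 ← R3 + (43/23)·R1: [0, 110/23, -66/23, -44/23]
R4 ← R4 − (13/23)·R1: [0, 170/23, -102/23, -68/23]
R3 ← R3 + (22/75)·R2: [0, 0, 0, 0]
R4 ← R4 + (34/75)·R2: [0, 0, 0, 0]
2 nonzero rows, so rank(PA) = 2.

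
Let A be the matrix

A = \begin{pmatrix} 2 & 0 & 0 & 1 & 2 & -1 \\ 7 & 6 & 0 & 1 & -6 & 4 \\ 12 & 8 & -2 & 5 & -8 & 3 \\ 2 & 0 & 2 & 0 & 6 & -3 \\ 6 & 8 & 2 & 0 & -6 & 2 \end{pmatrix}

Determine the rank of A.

Row reduce to echelon form.
R2 ← R2 − (7/2)·R1: [0, 6, 0, -5/2, -13, 15/2]
R3 ← R3 − (6)·R1: [0, 8, -2, -1, -20, 9]
R4 ← R4 − R1: [0, 0, 2, -1, 4, -2]
R5 ← R5 − (3)·R1: [0, 8, 2, -3, -12, 5]
R3 ← R3 − (4/3)·R2: [0, 0, -2, 7/3, -8/3, -1]
R5 ← R5 − (4/3)·R2: [0, 0, 2, 1/3, 16/3, -5]
R4 ← R4 + R3: [0, 0, 0, 4/3, 4/3, -3]
R5 ← R5 + R3: [0, 0, 0, 8/3, 8/3, -6]
R5 ← R5 − (2)·R4: [0, 0, 0, 0, 0, 0]
Echelon form has 4 nonzero rows, so rank(A) = 4.

4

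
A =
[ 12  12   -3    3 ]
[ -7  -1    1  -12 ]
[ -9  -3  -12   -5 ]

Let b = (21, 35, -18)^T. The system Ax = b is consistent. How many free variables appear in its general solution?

1

Row reduce the augmented matrix [A | b].
R2 ← R2 + (7/12)·R1: [0, 6, -3/4, -41/4, 189/4]
R3 ← R3 + (3/4)·R1: [0, 6, -57/4, -11/4, -9/4]
R3 ← R3 − R2: [0, 0, -27/2, 15/2, -99/2]
The echelon form has 3 nonzero rows, and every pivot lies in the first 4 columns, so rank(A) = rank([A|b]) = 3.
The system is consistent.
Free variables = (unknowns) − (rank) = 4 − 3 = 1.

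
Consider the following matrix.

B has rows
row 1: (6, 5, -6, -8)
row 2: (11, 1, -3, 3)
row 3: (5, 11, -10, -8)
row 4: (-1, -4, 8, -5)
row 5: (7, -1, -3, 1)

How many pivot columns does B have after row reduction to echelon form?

Row reduce to echelon form.
R2 ← R2 − (11/6)·R1: [0, -49/6, 8, 53/3]
R3 ← R3 − (5/6)·R1: [0, 41/6, -5, -4/3]
R4 ← R4 + (1/6)·R1: [0, -19/6, 7, -19/3]
R5 ← R5 − (7/6)·R1: [0, -41/6, 4, 31/3]
R3 ← R3 + (41/49)·R2: [0, 0, 83/49, 659/49]
R4 ← R4 − (19/49)·R2: [0, 0, 191/49, -646/49]
R5 ← R5 − (41/49)·R2: [0, 0, -132/49, -218/49]
R4 ← R4 − (191/83)·R3: [0, 0, 0, -3663/83]
R5 ← R5 + (132/83)·R3: [0, 0, 0, 1406/83]
R5 ← R5 + (38/99)·R4: [0, 0, 0, 0]
Echelon form has 4 nonzero rows, so rank(B) = 4.
Each nonzero row contributes one pivot column: 4 pivot columns.

4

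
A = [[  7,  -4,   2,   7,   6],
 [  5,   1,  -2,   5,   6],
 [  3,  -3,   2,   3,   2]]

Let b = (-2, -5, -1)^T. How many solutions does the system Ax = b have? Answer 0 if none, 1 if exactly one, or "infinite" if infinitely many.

Row reduce the augmented matrix [A | b].
R2 ← R2 − (5/7)·R1: [0, 27/7, -24/7, 0, 12/7, -25/7]
R3 ← R3 − (3/7)·R1: [0, -9/7, 8/7, 0, -4/7, -1/7]
R3 ← R3 + (1/3)·R2: [0, 0, 0, 0, 0, -4/3]
The echelon form has 3 nonzero rows; the last pivot sits in the augmented column, so rank(A) = 2 but rank([A|b]) = 3.
Since the ranks differ, the system is inconsistent.
It has no solutions.

0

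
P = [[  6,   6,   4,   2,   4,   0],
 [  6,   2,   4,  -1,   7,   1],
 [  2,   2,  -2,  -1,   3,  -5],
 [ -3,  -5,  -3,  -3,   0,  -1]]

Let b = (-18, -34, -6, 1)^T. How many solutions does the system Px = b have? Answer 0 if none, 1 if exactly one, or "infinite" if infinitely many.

infinite

Row reduce the augmented matrix [P | b].
R2 ← R2 − R1: [0, -4, 0, -3, 3, 1, -16]
R3 ← R3 − (1/3)·R1: [0, 0, -10/3, -5/3, 5/3, -5, 0]
R4 ← R4 + (1/2)·R1: [0, -2, -1, -2, 2, -1, -8]
R4 ← R4 − (1/2)·R2: [0, 0, -1, -1/2, 1/2, -3/2, 0]
R4 ← R4 − (3/10)·R3: [0, 0, 0, 0, 0, 0, 0]
The echelon form has 3 nonzero rows, and every pivot lies in the first 6 columns, so rank(P) = rank([P|b]) = 3.
The system is consistent.
rank = 3 < 6 unknowns, so there are infinitely many solutions.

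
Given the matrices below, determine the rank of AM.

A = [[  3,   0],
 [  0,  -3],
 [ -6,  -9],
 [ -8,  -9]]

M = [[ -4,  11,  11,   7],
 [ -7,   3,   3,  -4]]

First compute AM:
[[-12,  33,  33,  21],
 [ 21,  -9,  -9,  12],
 [ 87, -93, -93,  -6],
 [ 95, -115, -115, -20]]
Now row reduce the product.
R2 ← R2 + (7/4)·R1: [0, 195/4, 195/4, 195/4]
R3 ← R3 + (29/4)·R1: [0, 585/4, 585/4, 585/4]
R4 ← R4 + (95/12)·R1: [0, 585/4, 585/4, 585/4]
R3 ← R3 − (3)·R2: [0, 0, 0, 0]
R4 ← R4 − (3)·R2: [0, 0, 0, 0]
2 nonzero rows, so rank(AM) = 2.

2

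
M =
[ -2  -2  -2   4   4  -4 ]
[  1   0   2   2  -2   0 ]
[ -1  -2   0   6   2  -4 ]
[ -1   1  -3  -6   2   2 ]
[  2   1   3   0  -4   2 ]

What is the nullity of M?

Row reduce to echelon form.
R2 ← R2 + (1/2)·R1: [0, -1, 1, 4, 0, -2]
R3 ← R3 − (1/2)·R1: [0, -1, 1, 4, 0, -2]
R4 ← R4 − (1/2)·R1: [0, 2, -2, -8, 0, 4]
R5 ← R5 + R1: [0, -1, 1, 4, 0, -2]
R3 ← R3 − R2: [0, 0, 0, 0, 0, 0]
R4 ← R4 + (2)·R2: [0, 0, 0, 0, 0, 0]
R5 ← R5 − R2: [0, 0, 0, 0, 0, 0]
2 nonzero rows, so rank(M) = 2.
M has 6 columns; by rank–nullity, nullity = 6 − 2 = 4.

4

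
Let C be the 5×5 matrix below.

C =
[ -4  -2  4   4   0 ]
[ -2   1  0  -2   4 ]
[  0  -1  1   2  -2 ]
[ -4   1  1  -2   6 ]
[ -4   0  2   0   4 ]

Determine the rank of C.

Row reduce to echelon form.
R2 ← R2 − (1/2)·R1: [0, 2, -2, -4, 4]
R4 ← R4 − R1: [0, 3, -3, -6, 6]
R5 ← R5 − R1: [0, 2, -2, -4, 4]
R3 ← R3 + (1/2)·R2: [0, 0, 0, 0, 0]
R4 ← R4 − (3/2)·R2: [0, 0, 0, 0, 0]
R5 ← R5 − R2: [0, 0, 0, 0, 0]
Echelon form has 2 nonzero rows, so rank(C) = 2.

2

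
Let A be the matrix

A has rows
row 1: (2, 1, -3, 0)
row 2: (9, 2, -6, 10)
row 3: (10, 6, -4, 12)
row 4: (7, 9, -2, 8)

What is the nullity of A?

0

Row reduce to echelon form.
R2 ← R2 − (9/2)·R1: [0, -5/2, 15/2, 10]
R3 ← R3 − (5)·R1: [0, 1, 11, 12]
R4 ← R4 − (7/2)·R1: [0, 11/2, 17/2, 8]
R3 ← R3 + (2/5)·R2: [0, 0, 14, 16]
R4 ← R4 + (11/5)·R2: [0, 0, 25, 30]
R4 ← R4 − (25/14)·R3: [0, 0, 0, 10/7]
4 nonzero rows, so rank(A) = 4.
A has 4 columns; by rank–nullity, nullity = 4 − 4 = 0.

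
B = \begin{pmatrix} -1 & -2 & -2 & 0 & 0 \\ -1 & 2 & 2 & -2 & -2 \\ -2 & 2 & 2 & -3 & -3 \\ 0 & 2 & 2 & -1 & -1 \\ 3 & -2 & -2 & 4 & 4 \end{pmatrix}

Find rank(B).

Row reduce to echelon form.
R2 ← R2 − R1: [0, 4, 4, -2, -2]
R3 ← R3 − (2)·R1: [0, 6, 6, -3, -3]
R5 ← R5 + (3)·R1: [0, -8, -8, 4, 4]
R3 ← R3 − (3/2)·R2: [0, 0, 0, 0, 0]
R4 ← R4 − (1/2)·R2: [0, 0, 0, 0, 0]
R5 ← R5 + (2)·R2: [0, 0, 0, 0, 0]
Echelon form has 2 nonzero rows, so rank(B) = 2.

2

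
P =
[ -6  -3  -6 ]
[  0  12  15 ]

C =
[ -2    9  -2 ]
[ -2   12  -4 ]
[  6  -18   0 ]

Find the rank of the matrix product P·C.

2

First compute PC:
[[-18,  18,  24],
 [ 66, -126, -48]]
Now row reduce the product.
R2 ← R2 + (11/3)·R1: [0, -60, 40]
2 nonzero rows, so rank(PC) = 2.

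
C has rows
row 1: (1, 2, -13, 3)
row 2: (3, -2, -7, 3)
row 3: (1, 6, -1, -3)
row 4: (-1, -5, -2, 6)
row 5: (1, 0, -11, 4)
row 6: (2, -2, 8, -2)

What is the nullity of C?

0

Row reduce to echelon form.
R2 ← R2 − (3)·R1: [0, -8, 32, -6]
R3 ← R3 − R1: [0, 4, 12, -6]
R4 ← R4 + R1: [0, -3, -15, 9]
R5 ← R5 − R1: [0, -2, 2, 1]
R6 ← R6 − (2)·R1: [0, -6, 34, -8]
R3 ← R3 + (1/2)·R2: [0, 0, 28, -9]
R4 ← R4 − (3/8)·R2: [0, 0, -27, 45/4]
R5 ← R5 − (1/4)·R2: [0, 0, -6, 5/2]
R6 ← R6 − (3/4)·R2: [0, 0, 10, -7/2]
R4 ← R4 + (27/28)·R3: [0, 0, 0, 18/7]
R5 ← R5 + (3/14)·R3: [0, 0, 0, 4/7]
R6 ← R6 − (5/14)·R3: [0, 0, 0, -2/7]
R5 ← R5 − (2/9)·R4: [0, 0, 0, 0]
R6 ← R6 + (1/9)·R4: [0, 0, 0, 0]
4 nonzero rows, so rank(C) = 4.
C has 4 columns; by rank–nullity, nullity = 4 − 4 = 0.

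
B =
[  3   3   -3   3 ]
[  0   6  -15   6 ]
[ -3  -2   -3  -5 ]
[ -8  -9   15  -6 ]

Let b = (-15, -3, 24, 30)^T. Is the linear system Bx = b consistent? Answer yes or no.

yes

Row reduce the augmented matrix [B | b].
R3 ← R3 + R1: [0, 1, -6, -2, 9]
R4 ← R4 + (8/3)·R1: [0, -1, 7, 2, -10]
R3 ← R3 − (1/6)·R2: [0, 0, -7/2, -3, 19/2]
R4 ← R4 + (1/6)·R2: [0, 0, 9/2, 3, -21/2]
R4 ← R4 + (9/7)·R3: [0, 0, 0, -6/7, 12/7]
The echelon form has 4 nonzero rows, and every pivot lies in the first 4 columns, so rank(B) = rank([B|b]) = 4.
The system is consistent.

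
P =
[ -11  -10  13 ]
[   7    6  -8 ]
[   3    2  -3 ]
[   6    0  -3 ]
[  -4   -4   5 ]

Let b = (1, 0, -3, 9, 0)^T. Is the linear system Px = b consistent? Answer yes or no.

no

Row reduce the augmented matrix [P | b].
R2 ← R2 + (7/11)·R1: [0, -4/11, 3/11, 7/11]
R3 ← R3 + (3/11)·R1: [0, -8/11, 6/11, -30/11]
R4 ← R4 + (6/11)·R1: [0, -60/11, 45/11, 105/11]
R5 ← R5 − (4/11)·R1: [0, -4/11, 3/11, -4/11]
R3 ← R3 − (2)·R2: [0, 0, 0, -4]
R4 ← R4 − (15)·R2: [0, 0, 0, 0]
R5 ← R5 − R2: [0, 0, 0, -1]
R5 ← R5 − (1/4)·R3: [0, 0, 0, 0]
The echelon form has 3 nonzero rows; the last pivot sits in the augmented column, so rank(P) = 2 but rank([P|b]) = 3.
Since the ranks differ, the system is inconsistent.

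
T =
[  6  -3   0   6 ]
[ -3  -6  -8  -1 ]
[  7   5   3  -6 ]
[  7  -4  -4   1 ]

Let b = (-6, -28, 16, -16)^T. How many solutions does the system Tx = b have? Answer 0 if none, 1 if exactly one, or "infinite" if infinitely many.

Row reduce the augmented matrix [T | b].
R2 ← R2 + (1/2)·R1: [0, -15/2, -8, 2, -31]
R3 ← R3 − (7/6)·R1: [0, 17/2, 3, -13, 23]
R4 ← R4 − (7/6)·R1: [0, -1/2, -4, -6, -9]
R3 ← R3 + (17/15)·R2: [0, 0, -91/15, -161/15, -182/15]
R4 ← R4 − (1/15)·R2: [0, 0, -52/15, -92/15, -104/15]
R4 ← R4 − (4/7)·R3: [0, 0, 0, 0, 0]
The echelon form has 3 nonzero rows, and every pivot lies in the first 4 columns, so rank(T) = rank([T|b]) = 3.
The system is consistent.
rank = 3 < 4 unknowns, so there are infinitely many solutions.

infinite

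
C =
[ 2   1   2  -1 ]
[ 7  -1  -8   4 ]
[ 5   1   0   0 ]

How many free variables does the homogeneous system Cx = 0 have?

2

Row reduce to echelon form.
R2 ← R2 − (7/2)·R1: [0, -9/2, -15, 15/2]
R3 ← R3 − (5/2)·R1: [0, -3/2, -5, 5/2]
R3 ← R3 − (1/3)·R2: [0, 0, 0, 0]
2 nonzero rows, so rank(C) = 2.
C has 4 columns; by rank–nullity, nullity = 4 − 2 = 2.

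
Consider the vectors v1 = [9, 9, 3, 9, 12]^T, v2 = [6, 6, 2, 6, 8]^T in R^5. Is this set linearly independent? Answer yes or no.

Form the matrix with these vectors as rows and row reduce.
R2 ← R2 − (2/3)·R1: [0, 0, 0, 0, 0]
1 nonzero row, so the 2 vectors span a space of dimension 1.
Since 1 < 2, the vectors are linearly dependent.

no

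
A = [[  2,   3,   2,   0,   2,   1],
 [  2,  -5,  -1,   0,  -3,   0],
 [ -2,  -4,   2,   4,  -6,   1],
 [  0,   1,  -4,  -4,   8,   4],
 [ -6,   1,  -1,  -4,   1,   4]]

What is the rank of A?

5

Row reduce to echelon form.
R2 ← R2 − R1: [0, -8, -3, 0, -5, -1]
R3 ← R3 + R1: [0, -1, 4, 4, -4, 2]
R5 ← R5 + (3)·R1: [0, 10, 5, -4, 7, 7]
R3 ← R3 − (1/8)·R2: [0, 0, 35/8, 4, -27/8, 17/8]
R4 ← R4 + (1/8)·R2: [0, 0, -35/8, -4, 59/8, 31/8]
R5 ← R5 + (5/4)·R2: [0, 0, 5/4, -4, 3/4, 23/4]
R4 ← R4 + R3: [0, 0, 0, 0, 4, 6]
R5 ← R5 − (2/7)·R3: [0, 0, 0, -36/7, 12/7, 36/7]
Swap R4 ↔ R5
Echelon form has 5 nonzero rows, so rank(A) = 5.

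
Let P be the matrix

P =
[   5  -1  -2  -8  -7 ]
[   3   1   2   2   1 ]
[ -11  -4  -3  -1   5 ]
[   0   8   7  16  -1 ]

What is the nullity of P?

1

Row reduce to echelon form.
R2 ← R2 − (3/5)·R1: [0, 8/5, 16/5, 34/5, 26/5]
R3 ← R3 + (11/5)·R1: [0, -31/5, -37/5, -93/5, -52/5]
R3 ← R3 + (31/8)·R2: [0, 0, 5, 31/4, 39/4]
R4 ← R4 − (5)·R2: [0, 0, -9, -18, -27]
R4 ← R4 + (9/5)·R3: [0, 0, 0, -81/20, -189/20]
4 nonzero rows, so rank(P) = 4.
P has 5 columns; by rank–nullity, nullity = 5 − 4 = 1.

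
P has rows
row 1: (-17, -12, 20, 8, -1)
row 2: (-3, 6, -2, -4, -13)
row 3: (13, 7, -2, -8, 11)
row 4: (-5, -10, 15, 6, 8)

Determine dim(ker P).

1

Row reduce to echelon form.
R2 ← R2 − (3/17)·R1: [0, 138/17, -94/17, -92/17, -218/17]
R3 ← R3 + (13/17)·R1: [0, -37/17, 226/17, -32/17, 174/17]
R4 ← R4 − (5/17)·R1: [0, -110/17, 155/17, 62/17, 141/17]
R3 ← R3 + (37/138)·R2: [0, 0, 815/69, -10/3, 469/69]
R4 ← R4 + (55/69)·R2: [0, 0, 325/69, -2/3, -133/69]
R4 ← R4 − (65/163)·R3: [0, 0, 0, 108/163, -756/163]
4 nonzero rows, so rank(P) = 4.
P has 5 columns; by rank–nullity, nullity = 5 − 4 = 1.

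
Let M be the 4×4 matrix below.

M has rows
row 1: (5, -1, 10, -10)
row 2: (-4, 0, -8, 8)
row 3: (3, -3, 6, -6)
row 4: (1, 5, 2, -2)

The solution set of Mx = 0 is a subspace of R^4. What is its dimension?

2

Row reduce to echelon form.
R2 ← R2 + (4/5)·R1: [0, -4/5, 0, 0]
R3 ← R3 − (3/5)·R1: [0, -12/5, 0, 0]
R4 ← R4 − (1/5)·R1: [0, 26/5, 0, 0]
R3 ← R3 − (3)·R2: [0, 0, 0, 0]
R4 ← R4 + (13/2)·R2: [0, 0, 0, 0]
2 nonzero rows, so rank(M) = 2.
M has 4 columns; by rank–nullity, nullity = 4 − 2 = 2.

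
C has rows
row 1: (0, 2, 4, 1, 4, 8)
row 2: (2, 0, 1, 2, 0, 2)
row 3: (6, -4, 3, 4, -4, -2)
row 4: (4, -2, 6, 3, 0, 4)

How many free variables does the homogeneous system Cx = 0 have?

Row reduce to echelon form.
Swap R1 ↔ R2
R3 ← R3 − (3)·R1: [0, -4, 0, -2, -4, -8]
R4 ← R4 − (2)·R1: [0, -2, 4, -1, 0, 0]
R3 ← R3 + (2)·R2: [0, 0, 8, 0, 4, 8]
R4 ← R4 + R2: [0, 0, 8, 0, 4, 8]
R4 ← R4 − R3: [0, 0, 0, 0, 0, 0]
3 nonzero rows, so rank(C) = 3.
C has 6 columns; by rank–nullity, nullity = 6 − 3 = 3.

3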